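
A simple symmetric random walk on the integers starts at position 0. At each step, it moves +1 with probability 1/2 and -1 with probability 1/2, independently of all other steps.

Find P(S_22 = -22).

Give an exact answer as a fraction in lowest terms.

Answer: 1/4194304

Derivation:
To reach position -22 after 22 steps: need 0 steps of +1 and 22 of -1.
Favorable paths: C(22,0) = 1
Total paths: 2^22 = 4194304
P = 1/4194304 = 1/4194304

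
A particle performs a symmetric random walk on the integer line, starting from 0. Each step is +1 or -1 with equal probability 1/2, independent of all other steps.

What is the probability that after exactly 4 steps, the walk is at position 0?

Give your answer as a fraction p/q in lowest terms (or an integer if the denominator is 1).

To return to 0 after 4 steps: need exactly 2 steps of +1 and 2 of -1.
Favorable paths: C(4,2) = 6
Total paths: 2^4 = 16
P = 6/16 = 3/8

Answer: 3/8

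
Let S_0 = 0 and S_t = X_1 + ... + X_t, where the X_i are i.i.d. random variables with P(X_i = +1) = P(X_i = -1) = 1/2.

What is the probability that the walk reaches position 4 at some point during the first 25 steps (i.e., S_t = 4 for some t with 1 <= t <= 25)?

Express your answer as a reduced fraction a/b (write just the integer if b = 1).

Count via complement. Let g(t,s) = #length-t paths at position s with S_1..S_t all ≠ 4.
g(t,s) = g(t-1,s-1) + g(t-1,s+1) for s ≠ 4; g(t,4) = 0.
t=0: g(0,0)=1
t=1: g(1,-1)=1 g(1,1)=1
t=2: g(2,-2)=1 g(2,0)=2 g(2,2)=1
t=3: g(3,-3)=1 g(3,-1)=3 g(3,1)=3 g(3,3)=1
t=4: g(4,-4)=1 g(4,-2)=4 g(4,0)=6 g(4,2)=4
t=5: g(5,-5)=1 g(5,-3)=5 g(5,-1)=10 g(5,1)=10 g(5,3)=4
t=6: g(6,-6)=1 g(6,-4)=6 g(6,-2)=15 g(6,0)=20 g(6,2)=14
t=7: g(7,-7)=1 g(7,-5)=7 g(7,-3)=21 g(7,-1)=35 g(7,1)=34 g(7,3)=14
t=8: g(8,-8)=1 g(8,-6)=8 g(8,-4)=28 g(8,-2)=56 g(8,0)=69 g(8,2)=48
t=9: g(9,-9)=1 g(9,-7)=9 g(9,-5)=36 g(9,-3)=84 g(9,-1)=125 g(9,1)=117 g(9,3)=48
t=10: g(10,-10)=1 g(10,-8)=10 g(10,-6)=45 g(10,-4)=120 g(10,-2)=209 g(10,0)=242 g(10,2)=165
t=11: g(11,-11)=1 g(11,-9)=11 g(11,-7)=55 g(11,-5)=165 g(11,-3)=329 g(11,-1)=451 g(11,1)=407 g(11,3)=165
t=12: g(12,-12)=1 g(12,-10)=12 g(12,-8)=66 g(12,-6)=220 g(12,-4)=494 g(12,-2)=780 g(12,0)=858 g(12,2)=572
t=13: g(13,-13)=1 g(13,-11)=13 g(13,-9)=78 g(13,-7)=286 g(13,-5)=714 g(13,-3)=1274 g(13,-1)=1638 g(13,1)=1430 g(13,3)=572
t=14: g(14,-14)=1 g(14,-12)=14 g(14,-10)=91 g(14,-8)=364 g(14,-6)=1000 g(14,-4)=1988 g(14,-2)=2912 g(14,0)=3068 g(14,2)=2002
t=15: g(15,-15)=1 g(15,-13)=15 g(15,-11)=105 g(15,-9)=455 g(15,-7)=1364 g(15,-5)=2988 g(15,-3)=4900 g(15,-1)=5980 g(15,1)=5070 g(15,3)=2002
t=16: g(16,-16)=1 g(16,-14)=16 g(16,-12)=120 g(16,-10)=560 g(16,-8)=1819 g(16,-6)=4352 g(16,-4)=7888 g(16,-2)=10880 g(16,0)=11050 g(16,2)=7072
t=17: g(17,-17)=1 g(17,-15)=17 g(17,-13)=136 g(17,-11)=680 g(17,-9)=2379 g(17,-7)=6171 g(17,-5)=12240 g(17,-3)=18768 g(17,-1)=21930 g(17,1)=18122 g(17,3)=7072
t=18: g(18,-18)=1 g(18,-16)=18 g(18,-14)=153 g(18,-12)=816 g(18,-10)=3059 g(18,-8)=8550 g(18,-6)=18411 g(18,-4)=31008 g(18,-2)=40698 g(18,0)=40052 g(18,2)=25194
t=19: g(19,-19)=1 g(19,-17)=19 g(19,-15)=171 g(19,-13)=969 g(19,-11)=3875 g(19,-9)=11609 g(19,-7)=26961 g(19,-5)=49419 g(19,-3)=71706 g(19,-1)=80750 g(19,1)=65246 g(19,3)=25194
t=20: g(20,-20)=1 g(20,-18)=20 g(20,-16)=190 g(20,-14)=1140 g(20,-12)=4844 g(20,-10)=15484 g(20,-8)=38570 g(20,-6)=76380 g(20,-4)=121125 g(20,-2)=152456 g(20,0)=145996 g(20,2)=90440
t=21: g(21,-21)=1 g(21,-19)=21 g(21,-17)=210 g(21,-15)=1330 g(21,-13)=5984 g(21,-11)=20328 g(21,-9)=54054 g(21,-7)=114950 g(21,-5)=197505 g(21,-3)=273581 g(21,-1)=298452 g(21,1)=236436 g(21,3)=90440
t=22: g(22,-22)=1 g(22,-20)=22 g(22,-18)=231 g(22,-16)=1540 g(22,-14)=7314 g(22,-12)=26312 g(22,-10)=74382 g(22,-8)=169004 g(22,-6)=312455 g(22,-4)=471086 g(22,-2)=572033 g(22,0)=534888 g(22,2)=326876
t=23: g(23,-23)=1 g(23,-21)=23 g(23,-19)=253 g(23,-17)=1771 g(23,-15)=8854 g(23,-13)=33626 g(23,-11)=100694 g(23,-9)=243386 g(23,-7)=481459 g(23,-5)=783541 g(23,-3)=1043119 g(23,-1)=1106921 g(23,1)=861764 g(23,3)=326876
t=24: g(24,-24)=1 g(24,-22)=24 g(24,-20)=276 g(24,-18)=2024 g(24,-16)=10625 g(24,-14)=42480 g(24,-12)=134320 g(24,-10)=344080 g(24,-8)=724845 g(24,-6)=1265000 g(24,-4)=1826660 g(24,-2)=2150040 g(24,0)=1968685 g(24,2)=1188640
t=25: g(25,-25)=1 g(25,-23)=25 g(25,-21)=300 g(25,-19)=2300 g(25,-17)=12649 g(25,-15)=53105 g(25,-13)=176800 g(25,-11)=478400 g(25,-9)=1068925 g(25,-7)=1989845 g(25,-5)=3091660 g(25,-3)=3976700 g(25,-1)=4118725 g(25,1)=3157325 g(25,3)=1188640
Paths never hitting 4: Σ_s g(25,s) = 19315400
Paths hitting 4: 2^25 - 19315400 = 14239032
P = 14239032/33554432 = 1779879/4194304

Answer: 1779879/4194304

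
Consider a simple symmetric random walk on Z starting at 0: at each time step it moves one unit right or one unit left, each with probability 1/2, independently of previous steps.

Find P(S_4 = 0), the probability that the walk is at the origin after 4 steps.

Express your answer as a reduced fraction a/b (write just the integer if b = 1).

Answer: 3/8

Derivation:
To return to 0 after 4 steps: need exactly 2 steps of +1 and 2 of -1.
Favorable paths: C(4,2) = 6
Total paths: 2^4 = 16
P = 6/16 = 3/8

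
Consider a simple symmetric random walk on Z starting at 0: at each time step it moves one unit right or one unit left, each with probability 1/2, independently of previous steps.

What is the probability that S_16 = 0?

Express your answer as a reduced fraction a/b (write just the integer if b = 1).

To return to 0 after 16 steps: need exactly 8 steps of +1 and 8 of -1.
Favorable paths: C(16,8) = 12870
Total paths: 2^16 = 65536
P = 12870/65536 = 6435/32768

Answer: 6435/32768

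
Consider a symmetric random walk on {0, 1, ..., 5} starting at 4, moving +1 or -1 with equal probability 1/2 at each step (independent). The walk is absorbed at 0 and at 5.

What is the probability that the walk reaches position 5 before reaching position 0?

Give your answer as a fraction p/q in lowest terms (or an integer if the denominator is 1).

Symmetric walk (p = 1/2): the harmonic-function argument gives P(hit 5 before 0 | start at 4) = a/N.
P = 4/5 = 4/5

Answer: 4/5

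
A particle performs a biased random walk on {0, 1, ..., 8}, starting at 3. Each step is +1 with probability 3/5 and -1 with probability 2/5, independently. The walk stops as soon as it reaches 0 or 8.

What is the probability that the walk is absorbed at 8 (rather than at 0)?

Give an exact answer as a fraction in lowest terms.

Biased walk: p = 3/5, q = 2/5, r = q/p = 2/3
Gambler's ruin: P(hit 8 before 0 | start at 3) = (1 - r^a)/(1 - r^N)
r^3 = 8/27; r^8 = 256/6561
P = (1 - 8/27) / (1 - 256/6561) = 19/27 / 6305/6561 = 4617/6305

Answer: 4617/6305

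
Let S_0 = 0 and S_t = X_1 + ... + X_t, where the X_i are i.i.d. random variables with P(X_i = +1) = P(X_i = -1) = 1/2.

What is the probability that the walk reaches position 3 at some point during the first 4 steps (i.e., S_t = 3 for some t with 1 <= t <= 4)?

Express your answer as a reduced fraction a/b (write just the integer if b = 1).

Answer: 1/8

Derivation:
Count via complement. Let g(t,s) = #length-t paths at position s with S_1..S_t all ≠ 3.
g(t,s) = g(t-1,s-1) + g(t-1,s+1) for s ≠ 3; g(t,3) = 0.
t=0: g(0,0)=1
t=1: g(1,-1)=1 g(1,1)=1
t=2: g(2,-2)=1 g(2,0)=2 g(2,2)=1
t=3: g(3,-3)=1 g(3,-1)=3 g(3,1)=3
t=4: g(4,-4)=1 g(4,-2)=4 g(4,0)=6 g(4,2)=3
Paths never hitting 3: Σ_s g(4,s) = 14
Paths hitting 3: 2^4 - 14 = 2
P = 2/16 = 1/8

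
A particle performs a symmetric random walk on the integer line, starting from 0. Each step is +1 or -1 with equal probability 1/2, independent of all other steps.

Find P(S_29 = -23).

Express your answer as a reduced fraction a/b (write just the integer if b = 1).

Answer: 1827/268435456

Derivation:
To reach position -23 after 29 steps: need 3 steps of +1 and 26 of -1.
Favorable paths: C(29,3) = 3654
Total paths: 2^29 = 536870912
P = 3654/536870912 = 1827/268435456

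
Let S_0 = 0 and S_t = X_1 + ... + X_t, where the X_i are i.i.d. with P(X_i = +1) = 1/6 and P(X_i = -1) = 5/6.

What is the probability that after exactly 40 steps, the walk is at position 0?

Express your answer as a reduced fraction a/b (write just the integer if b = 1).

Answer: 365168594837188720703125/371319292745659279662190166016

Derivation:
To be at 0 after 40 steps: need exactly 20 steps of +1 and 20 of -1.
Number of such sequences: C(40,20) = 137846528820
Each has probability (1/6)^20 · (5/6)^20 = 95367431640625/13367494538843734067838845976576
P = 137846528820 · 95367431640625/13367494538843734067838845976576 = 365168594837188720703125/371319292745659279662190166016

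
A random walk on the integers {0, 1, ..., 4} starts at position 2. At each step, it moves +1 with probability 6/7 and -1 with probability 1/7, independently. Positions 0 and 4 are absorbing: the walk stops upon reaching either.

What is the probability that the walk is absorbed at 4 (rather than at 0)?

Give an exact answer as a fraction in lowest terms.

Biased walk: p = 6/7, q = 1/7, r = q/p = 1/6
Gambler's ruin: P(hit 4 before 0 | start at 2) = (1 - r^a)/(1 - r^N)
r^2 = 1/36; r^4 = 1/1296
P = (1 - 1/36) / (1 - 1/1296) = 35/36 / 1295/1296 = 36/37

Answer: 36/37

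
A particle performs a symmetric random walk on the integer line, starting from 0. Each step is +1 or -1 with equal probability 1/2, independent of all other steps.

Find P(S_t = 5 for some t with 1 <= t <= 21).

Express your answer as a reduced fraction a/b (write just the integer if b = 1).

Count via complement. Let g(t,s) = #length-t paths at position s with S_1..S_t all ≠ 5.
g(t,s) = g(t-1,s-1) + g(t-1,s+1) for s ≠ 5; g(t,5) = 0.
t=0: g(0,0)=1
t=1: g(1,-1)=1 g(1,1)=1
t=2: g(2,-2)=1 g(2,0)=2 g(2,2)=1
t=3: g(3,-3)=1 g(3,-1)=3 g(3,1)=3 g(3,3)=1
t=4: g(4,-4)=1 g(4,-2)=4 g(4,0)=6 g(4,2)=4 g(4,4)=1
t=5: g(5,-5)=1 g(5,-3)=5 g(5,-1)=10 g(5,1)=10 g(5,3)=5
t=6: g(6,-6)=1 g(6,-4)=6 g(6,-2)=15 g(6,0)=20 g(6,2)=15 g(6,4)=5
t=7: g(7,-7)=1 g(7,-5)=7 g(7,-3)=21 g(7,-1)=35 g(7,1)=35 g(7,3)=20
t=8: g(8,-8)=1 g(8,-6)=8 g(8,-4)=28 g(8,-2)=56 g(8,0)=70 g(8,2)=55 g(8,4)=20
t=9: g(9,-9)=1 g(9,-7)=9 g(9,-5)=36 g(9,-3)=84 g(9,-1)=126 g(9,1)=125 g(9,3)=75
t=10: g(10,-10)=1 g(10,-8)=10 g(10,-6)=45 g(10,-4)=120 g(10,-2)=210 g(10,0)=251 g(10,2)=200 g(10,4)=75
t=11: g(11,-11)=1 g(11,-9)=11 g(11,-7)=55 g(11,-5)=165 g(11,-3)=330 g(11,-1)=461 g(11,1)=451 g(11,3)=275
t=12: g(12,-12)=1 g(12,-10)=12 g(12,-8)=66 g(12,-6)=220 g(12,-4)=495 g(12,-2)=791 g(12,0)=912 g(12,2)=726 g(12,4)=275
t=13: g(13,-13)=1 g(13,-11)=13 g(13,-9)=78 g(13,-7)=286 g(13,-5)=715 g(13,-3)=1286 g(13,-1)=1703 g(13,1)=1638 g(13,3)=1001
t=14: g(14,-14)=1 g(14,-12)=14 g(14,-10)=91 g(14,-8)=364 g(14,-6)=1001 g(14,-4)=2001 g(14,-2)=2989 g(14,0)=3341 g(14,2)=2639 g(14,4)=1001
t=15: g(15,-15)=1 g(15,-13)=15 g(15,-11)=105 g(15,-9)=455 g(15,-7)=1365 g(15,-5)=3002 g(15,-3)=4990 g(15,-1)=6330 g(15,1)=5980 g(15,3)=3640
t=16: g(16,-16)=1 g(16,-14)=16 g(16,-12)=120 g(16,-10)=560 g(16,-8)=1820 g(16,-6)=4367 g(16,-4)=7992 g(16,-2)=11320 g(16,0)=12310 g(16,2)=9620 g(16,4)=3640
t=17: g(17,-17)=1 g(17,-15)=17 g(17,-13)=136 g(17,-11)=680 g(17,-9)=2380 g(17,-7)=6187 g(17,-5)=12359 g(17,-3)=19312 g(17,-1)=23630 g(17,1)=21930 g(17,3)=13260
t=18: g(18,-18)=1 g(18,-16)=18 g(18,-14)=153 g(18,-12)=816 g(18,-10)=3060 g(18,-8)=8567 g(18,-6)=18546 g(18,-4)=31671 g(18,-2)=42942 g(18,0)=45560 g(18,2)=35190 g(18,4)=13260
t=19: g(19,-19)=1 g(19,-17)=19 g(19,-15)=171 g(19,-13)=969 g(19,-11)=3876 g(19,-9)=11627 g(19,-7)=27113 g(19,-5)=50217 g(19,-3)=74613 g(19,-1)=88502 g(19,1)=80750 g(19,3)=48450
t=20: g(20,-20)=1 g(20,-18)=20 g(20,-16)=190 g(20,-14)=1140 g(20,-12)=4845 g(20,-10)=15503 g(20,-8)=38740 g(20,-6)=77330 g(20,-4)=124830 g(20,-2)=163115 g(20,0)=169252 g(20,2)=129200 g(20,4)=48450
t=21: g(21,-21)=1 g(21,-19)=21 g(21,-17)=210 g(21,-15)=1330 g(21,-13)=5985 g(21,-11)=20348 g(21,-9)=54243 g(21,-7)=116070 g(21,-5)=202160 g(21,-3)=287945 g(21,-1)=332367 g(21,1)=298452 g(21,3)=177650
Paths never hitting 5: Σ_s g(21,s) = 1496782
Paths hitting 5: 2^21 - 1496782 = 600370
P = 600370/2097152 = 300185/1048576

Answer: 300185/1048576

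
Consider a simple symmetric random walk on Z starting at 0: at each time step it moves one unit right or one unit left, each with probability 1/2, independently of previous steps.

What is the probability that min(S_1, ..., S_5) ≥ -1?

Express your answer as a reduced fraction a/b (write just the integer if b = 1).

Answer: 5/8

Derivation:
Let f(t,s) = #length-t paths at position s with S_1..S_t all ≥ -1.
f(t,s) = f(t-1,s-1) + f(t-1,s+1) for s ≥ -1; f(t,s) = 0 for s < -1.
t=0: f(0,0)=1
t=1: f(1,-1)=1 f(1,1)=1
t=2: f(2,0)=2 f(2,2)=1
t=3: f(3,-1)=2 f(3,1)=3 f(3,3)=1
t=4: f(4,0)=5 f(4,2)=4 f(4,4)=1
t=5: f(5,-1)=5 f(5,1)=9 f(5,3)=5 f(5,5)=1
Σ_s f(5,s) = 20
P = 20/32 = 5/8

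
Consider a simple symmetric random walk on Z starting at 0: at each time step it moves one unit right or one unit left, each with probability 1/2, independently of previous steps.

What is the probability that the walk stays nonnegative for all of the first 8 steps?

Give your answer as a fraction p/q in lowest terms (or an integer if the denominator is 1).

Let f(t,s) = #length-t paths at position s with S_1..S_t all ≥ 0.
f(t,s) = f(t-1,s-1) + f(t-1,s+1) for s ≥ 0; f(t,s) = 0 for s < 0.
t=0: f(0,0)=1
t=1: f(1,1)=1
t=2: f(2,0)=1 f(2,2)=1
t=3: f(3,1)=2 f(3,3)=1
t=4: f(4,0)=2 f(4,2)=3 f(4,4)=1
t=5: f(5,1)=5 f(5,3)=4 f(5,5)=1
t=6: f(6,0)=5 f(6,2)=9 f(6,4)=5 f(6,6)=1
t=7: f(7,1)=14 f(7,3)=14 f(7,5)=6 f(7,7)=1
t=8: f(8,0)=14 f(8,2)=28 f(8,4)=20 f(8,6)=7 f(8,8)=1
Σ_s f(8,s) = 70
P = 70/256 = 35/128

Answer: 35/128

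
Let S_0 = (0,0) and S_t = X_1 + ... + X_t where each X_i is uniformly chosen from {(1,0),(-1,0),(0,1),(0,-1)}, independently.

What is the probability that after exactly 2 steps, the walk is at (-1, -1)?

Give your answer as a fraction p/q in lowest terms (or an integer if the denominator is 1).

Answer: 1/8

Derivation:
Let h be the number of horizontal steps (so 2-h are vertical). To end at (-1,-1) need (h-1)/2 right-steps and ((2-h)-1)/2 up-steps.
Sum over h with 1 ≤ h ≤ 1, h ≡ 1 (mod 2), 2-h ≡ 1 (mod 2):
h=1: C(2,1)·C(1,0)·C(1,0) = 2·1·1 = 2
Total favorable: 2
Total paths: 4^2 = 16
P = 2/16 = 1/8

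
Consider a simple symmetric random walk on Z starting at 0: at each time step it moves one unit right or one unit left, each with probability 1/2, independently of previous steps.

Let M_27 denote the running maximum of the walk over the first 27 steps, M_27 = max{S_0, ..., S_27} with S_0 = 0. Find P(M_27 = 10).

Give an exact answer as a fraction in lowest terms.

Answer: 2220075/134217728

Derivation:
Let M_27 = max(S_0,...,S_27). Use the reflection principle: for j ≥ 1, #{paths with M_27 ≥ j} = #{S_27 ≥ j} + #{S_27 ≥ j+1}.
By reflection, #{M_27 ≥ 10} = #{S_27 ≥ 10} + #{S_27 ≥ 11} = 3505699 + 3505699 = 7011398.
#{M_27 ≥ 11} = #{S_27 ≥ 11} + #{S_27 ≥ 12} = 3505699 + 1285624 = 4791323.
#{M_27 = 10} = 7011398 - 4791323 = 2220075.
P(M_27 = 10) = 2220075/134217728 = 2220075/134217728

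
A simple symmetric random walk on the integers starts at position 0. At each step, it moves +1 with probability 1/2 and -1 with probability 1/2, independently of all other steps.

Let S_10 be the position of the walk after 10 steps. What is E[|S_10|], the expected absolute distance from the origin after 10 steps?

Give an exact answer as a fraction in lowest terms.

Answer: 315/128

Derivation:
S_10 takes values m ≡ 0 (mod 2) with |m| ≤ 10; P(S_10=m) = C(10,(10+m)/2)/2^10.
Total paths: 2^10 = 1024
Distribution: P(S=-10)=1/1024, P(S=-8)=10/1024, P(S=-6)=45/1024, P(S=-4)=120/1024, P(S=-2)=210/1024, P(S=0)=252/1024, P(S=2)=210/1024, P(S=4)=120/1024, P(S=6)=45/1024, P(S=8)=10/1024, P(S=10)=1/1024
E[|S_10|] = Σ_m |m|·P(S_10=m) = 2520/1024 = 315/128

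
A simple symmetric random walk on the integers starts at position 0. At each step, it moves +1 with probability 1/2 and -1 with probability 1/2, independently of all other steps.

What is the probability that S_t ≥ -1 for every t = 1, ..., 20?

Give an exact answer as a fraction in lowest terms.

Let f(t,s) = #length-t paths at position s with S_1..S_t all ≥ -1.
f(t,s) = f(t-1,s-1) + f(t-1,s+1) for s ≥ -1; f(t,s) = 0 for s < -1.
t=0: f(0,0)=1
t=1: f(1,-1)=1 f(1,1)=1
t=2: f(2,0)=2 f(2,2)=1
t=3: f(3,-1)=2 f(3,1)=3 f(3,3)=1
t=4: f(4,0)=5 f(4,2)=4 f(4,4)=1
t=5: f(5,-1)=5 f(5,1)=9 f(5,3)=5 f(5,5)=1
t=6: f(6,0)=14 f(6,2)=14 f(6,4)=6 f(6,6)=1
t=7: f(7,-1)=14 f(7,1)=28 f(7,3)=20 f(7,5)=7 f(7,7)=1
t=8: f(8,0)=42 f(8,2)=48 f(8,4)=27 f(8,6)=8 f(8,8)=1
t=9: f(9,-1)=42 f(9,1)=90 f(9,3)=75 f(9,5)=35 f(9,7)=9 f(9,9)=1
t=10: f(10,0)=132 f(10,2)=165 f(10,4)=110 f(10,6)=44 f(10,8)=10 f(10,10)=1
t=11: f(11,-1)=132 f(11,1)=297 f(11,3)=275 f(11,5)=154 f(11,7)=54 f(11,9)=11 f(11,11)=1
t=12: f(12,0)=429 f(12,2)=572 f(12,4)=429 f(12,6)=208 f(12,8)=65 f(12,10)=12 f(12,12)=1
t=13: f(13,-1)=429 f(13,1)=1001 f(13,3)=1001 f(13,5)=637 f(13,7)=273 f(13,9)=77 f(13,11)=13 f(13,13)=1
t=14: f(14,0)=1430 f(14,2)=2002 f(14,4)=1638 f(14,6)=910 f(14,8)=350 f(14,10)=90 f(14,12)=14 f(14,14)=1
t=15: f(15,-1)=1430 f(15,1)=3432 f(15,3)=3640 f(15,5)=2548 f(15,7)=1260 f(15,9)=440 f(15,11)=104 f(15,13)=15 f(15,15)=1
t=16: f(16,0)=4862 f(16,2)=7072 f(16,4)=6188 f(16,6)=3808 f(16,8)=1700 f(16,10)=544 f(16,12)=119 f(16,14)=16 f(16,16)=1
t=17: f(17,-1)=4862 f(17,1)=11934 f(17,3)=13260 f(17,5)=9996 f(17,7)=5508 f(17,9)=2244 f(17,11)=663 f(17,13)=135 f(17,15)=17 f(17,17)=1
t=18: f(18,0)=16796 f(18,2)=25194 f(18,4)=23256 f(18,6)=15504 f(18,8)=7752 f(18,10)=2907 f(18,12)=798 f(18,14)=152 f(18,16)=18 f(18,18)=1
t=19: f(19,-1)=16796 f(19,1)=41990 f(19,3)=48450 f(19,5)=38760 f(19,7)=23256 f(19,9)=10659 f(19,11)=3705 f(19,13)=950 f(19,15)=170 f(19,17)=19 f(19,19)=1
t=20: f(20,0)=58786 f(20,2)=90440 f(20,4)=87210 f(20,6)=62016 f(20,8)=33915 f(20,10)=14364 f(20,12)=4655 f(20,14)=1120 f(20,16)=189 f(20,18)=20 f(20,20)=1
Σ_s f(20,s) = 352716
P = 352716/1048576 = 88179/262144

Answer: 88179/262144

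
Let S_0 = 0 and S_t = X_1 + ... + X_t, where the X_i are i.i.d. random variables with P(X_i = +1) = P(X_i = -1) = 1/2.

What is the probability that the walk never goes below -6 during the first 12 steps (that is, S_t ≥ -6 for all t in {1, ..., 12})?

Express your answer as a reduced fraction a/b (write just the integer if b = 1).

Answer: 1969/2048

Derivation:
Let f(t,s) = #length-t paths at position s with S_1..S_t all ≥ -6.
f(t,s) = f(t-1,s-1) + f(t-1,s+1) for s ≥ -6; f(t,s) = 0 for s < -6.
t=0: f(0,0)=1
t=1: f(1,-1)=1 f(1,1)=1
t=2: f(2,-2)=1 f(2,0)=2 f(2,2)=1
t=3: f(3,-3)=1 f(3,-1)=3 f(3,1)=3 f(3,3)=1
t=4: f(4,-4)=1 f(4,-2)=4 f(4,0)=6 f(4,2)=4 f(4,4)=1
t=5: f(5,-5)=1 f(5,-3)=5 f(5,-1)=10 f(5,1)=10 f(5,3)=5 f(5,5)=1
t=6: f(6,-6)=1 f(6,-4)=6 f(6,-2)=15 f(6,0)=20 f(6,2)=15 f(6,4)=6 f(6,6)=1
t=7: f(7,-5)=7 f(7,-3)=21 f(7,-1)=35 f(7,1)=35 f(7,3)=21 f(7,5)=7 f(7,7)=1
t=8: f(8,-6)=7 f(8,-4)=28 f(8,-2)=56 f(8,0)=70 f(8,2)=56 f(8,4)=28 f(8,6)=8 f(8,8)=1
t=9: f(9,-5)=35 f(9,-3)=84 f(9,-1)=126 f(9,1)=126 f(9,3)=84 f(9,5)=36 f(9,7)=9 f(9,9)=1
t=10: f(10,-6)=35 f(10,-4)=119 f(10,-2)=210 f(10,0)=252 f(10,2)=210 f(10,4)=120 f(10,6)=45 f(10,8)=10 f(10,10)=1
t=11: f(11,-5)=154 f(11,-3)=329 f(11,-1)=462 f(11,1)=462 f(11,3)=330 f(11,5)=165 f(11,7)=55 f(11,9)=11 f(11,11)=1
t=12: f(12,-6)=154 f(12,-4)=483 f(12,-2)=791 f(12,0)=924 f(12,2)=792 f(12,4)=495 f(12,6)=220 f(12,8)=66 f(12,10)=12 f(12,12)=1
Σ_s f(12,s) = 3938
P = 3938/4096 = 1969/2048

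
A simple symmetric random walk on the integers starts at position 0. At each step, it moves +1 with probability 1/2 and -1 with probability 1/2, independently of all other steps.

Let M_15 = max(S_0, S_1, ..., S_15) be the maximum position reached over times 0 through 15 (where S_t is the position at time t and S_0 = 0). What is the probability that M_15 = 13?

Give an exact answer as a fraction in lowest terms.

Let M_15 = max(S_0,...,S_15). Use the reflection principle: for j ≥ 1, #{paths with M_15 ≥ j} = #{S_15 ≥ j} + #{S_15 ≥ j+1}.
By reflection, #{M_15 ≥ 13} = #{S_15 ≥ 13} + #{S_15 ≥ 14} = 16 + 1 = 17.
#{M_15 ≥ 14} = #{S_15 ≥ 14} + #{S_15 ≥ 15} = 1 + 1 = 2.
#{M_15 = 13} = 17 - 2 = 15.
P(M_15 = 13) = 15/32768 = 15/32768

Answer: 15/32768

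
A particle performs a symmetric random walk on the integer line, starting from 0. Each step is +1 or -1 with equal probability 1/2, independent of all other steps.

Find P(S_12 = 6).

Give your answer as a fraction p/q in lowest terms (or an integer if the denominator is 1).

To reach position 6 after 12 steps: need 9 steps of +1 and 3 of -1.
Favorable paths: C(12,9) = 220
Total paths: 2^12 = 4096
P = 220/4096 = 55/1024

Answer: 55/1024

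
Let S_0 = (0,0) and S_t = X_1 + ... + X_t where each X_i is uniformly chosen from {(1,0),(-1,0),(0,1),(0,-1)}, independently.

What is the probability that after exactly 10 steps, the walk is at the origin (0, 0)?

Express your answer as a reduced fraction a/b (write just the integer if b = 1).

Let h be the number of horizontal steps (so 10-h are vertical). To end at (0,0) need (h+0)/2 right-steps and ((10-h)+0)/2 up-steps.
Sum over h with 0 ≤ h ≤ 10, h ≡ 0 (mod 2), 10-h ≡ 0 (mod 2):
h=0: C(10,0)·C(0,0)·C(10,5) = 1·1·252 = 252
h=2: C(10,2)·C(2,1)·C(8,4) = 45·2·70 = 6300
h=4: C(10,4)·C(4,2)·C(6,3) = 210·6·20 = 25200
h=6: C(10,6)·C(6,3)·C(4,2) = 210·20·6 = 25200
h=8: C(10,8)·C(8,4)·C(2,1) = 45·70·2 = 6300
h=10: C(10,10)·C(10,5)·C(0,0) = 1·252·1 = 252
Total favorable: 63504
Total paths: 4^10 = 1048576
P = 63504/1048576 = 3969/65536

Answer: 3969/65536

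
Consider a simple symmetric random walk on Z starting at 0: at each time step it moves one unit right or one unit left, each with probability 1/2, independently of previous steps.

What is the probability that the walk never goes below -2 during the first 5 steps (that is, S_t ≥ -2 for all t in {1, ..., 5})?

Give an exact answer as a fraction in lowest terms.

Let f(t,s) = #length-t paths at position s with S_1..S_t all ≥ -2.
f(t,s) = f(t-1,s-1) + f(t-1,s+1) for s ≥ -2; f(t,s) = 0 for s < -2.
t=0: f(0,0)=1
t=1: f(1,-1)=1 f(1,1)=1
t=2: f(2,-2)=1 f(2,0)=2 f(2,2)=1
t=3: f(3,-1)=3 f(3,1)=3 f(3,3)=1
t=4: f(4,-2)=3 f(4,0)=6 f(4,2)=4 f(4,4)=1
t=5: f(5,-1)=9 f(5,1)=10 f(5,3)=5 f(5,5)=1
Σ_s f(5,s) = 25
P = 25/32 = 25/32

Answer: 25/32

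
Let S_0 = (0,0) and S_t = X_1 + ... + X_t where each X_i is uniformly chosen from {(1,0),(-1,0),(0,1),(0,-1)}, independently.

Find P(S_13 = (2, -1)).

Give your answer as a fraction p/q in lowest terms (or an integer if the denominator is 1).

Answer: 552123/16777216

Derivation:
Let h be the number of horizontal steps (so 13-h are vertical). To end at (2,-1) need (h+2)/2 right-steps and ((13-h)-1)/2 up-steps.
Sum over h with 2 ≤ h ≤ 12, h ≡ 0 (mod 2), 13-h ≡ 1 (mod 2):
h=2: C(13,2)·C(2,2)·C(11,5) = 78·1·462 = 36036
h=4: C(13,4)·C(4,3)·C(9,4) = 715·4·126 = 360360
h=6: C(13,6)·C(6,4)·C(7,3) = 1716·15·35 = 900900
h=8: C(13,8)·C(8,5)·C(5,2) = 1287·56·10 = 720720
h=10: C(13,10)·C(10,6)·C(3,1) = 286·210·3 = 180180
h=12: C(13,12)·C(12,7)·C(1,0) = 13·792·1 = 10296
Total favorable: 2208492
Total paths: 4^13 = 67108864
P = 2208492/67108864 = 552123/16777216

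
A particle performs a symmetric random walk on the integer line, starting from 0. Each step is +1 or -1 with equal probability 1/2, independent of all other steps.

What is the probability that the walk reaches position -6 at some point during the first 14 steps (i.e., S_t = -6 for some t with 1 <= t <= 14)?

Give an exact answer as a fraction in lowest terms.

Count via complement. Let g(t,s) = #length-t paths at position s with S_1..S_t all ≠ -6.
g(t,s) = g(t-1,s-1) + g(t-1,s+1) for s ≠ -6; g(t,-6) = 0.
t=0: g(0,0)=1
t=1: g(1,-1)=1 g(1,1)=1
t=2: g(2,-2)=1 g(2,0)=2 g(2,2)=1
t=3: g(3,-3)=1 g(3,-1)=3 g(3,1)=3 g(3,3)=1
t=4: g(4,-4)=1 g(4,-2)=4 g(4,0)=6 g(4,2)=4 g(4,4)=1
t=5: g(5,-5)=1 g(5,-3)=5 g(5,-1)=10 g(5,1)=10 g(5,3)=5 g(5,5)=1
t=6: g(6,-4)=6 g(6,-2)=15 g(6,0)=20 g(6,2)=15 g(6,4)=6 g(6,6)=1
t=7: g(7,-5)=6 g(7,-3)=21 g(7,-1)=35 g(7,1)=35 g(7,3)=21 g(7,5)=7 g(7,7)=1
t=8: g(8,-4)=27 g(8,-2)=56 g(8,0)=70 g(8,2)=56 g(8,4)=28 g(8,6)=8 g(8,8)=1
t=9: g(9,-5)=27 g(9,-3)=83 g(9,-1)=126 g(9,1)=126 g(9,3)=84 g(9,5)=36 g(9,7)=9 g(9,9)=1
t=10: g(10,-4)=110 g(10,-2)=209 g(10,0)=252 g(10,2)=210 g(10,4)=120 g(10,6)=45 g(10,8)=10 g(10,10)=1
t=11: g(11,-5)=110 g(11,-3)=319 g(11,-1)=461 g(11,1)=462 g(11,3)=330 g(11,5)=165 g(11,7)=55 g(11,9)=11 g(11,11)=1
t=12: g(12,-4)=429 g(12,-2)=780 g(12,0)=923 g(12,2)=792 g(12,4)=495 g(12,6)=220 g(12,8)=66 g(12,10)=12 g(12,12)=1
t=13: g(13,-5)=429 g(13,-3)=1209 g(13,-1)=1703 g(13,1)=1715 g(13,3)=1287 g(13,5)=715 g(13,7)=286 g(13,9)=78 g(13,11)=13 g(13,13)=1
t=14: g(14,-4)=1638 g(14,-2)=2912 g(14,0)=3418 g(14,2)=3002 g(14,4)=2002 g(14,6)=1001 g(14,8)=364 g(14,10)=91 g(14,12)=14 g(14,14)=1
Paths never hitting -6: Σ_s g(14,s) = 14443
Paths hitting -6: 2^14 - 14443 = 1941
P = 1941/16384 = 1941/16384

Answer: 1941/16384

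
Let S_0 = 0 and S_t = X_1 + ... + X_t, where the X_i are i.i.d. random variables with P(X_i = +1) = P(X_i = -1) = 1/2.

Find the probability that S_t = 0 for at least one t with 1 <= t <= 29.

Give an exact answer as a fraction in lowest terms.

Count via complement. Let g(t,s) = #length-t paths at position s with S_1..S_t all ≠ 0.
g(t,s) = g(t-1,s-1) + g(t-1,s+1) for s ≠ 0; g(t,0) = 0.
t=0: g(0,0)=1
t=1: g(1,-1)=1 g(1,1)=1
t=2: g(2,-2)=1 g(2,2)=1
t=3: g(3,-3)=1 g(3,-1)=1 g(3,1)=1 g(3,3)=1
t=4: g(4,-4)=1 g(4,-2)=2 g(4,2)=2 g(4,4)=1
t=5: g(5,-5)=1 g(5,-3)=3 g(5,-1)=2 g(5,1)=2 g(5,3)=3 g(5,5)=1
t=6: g(6,-6)=1 g(6,-4)=4 g(6,-2)=5 g(6,2)=5 g(6,4)=4 g(6,6)=1
t=7: g(7,-7)=1 g(7,-5)=5 g(7,-3)=9 g(7,-1)=5 g(7,1)=5 g(7,3)=9 g(7,5)=5 g(7,7)=1
t=8: g(8,-8)=1 g(8,-6)=6 g(8,-4)=14 g(8,-2)=14 g(8,2)=14 g(8,4)=14 g(8,6)=6 g(8,8)=1
t=9: g(9,-9)=1 g(9,-7)=7 g(9,-5)=20 g(9,-3)=28 g(9,-1)=14 g(9,1)=14 g(9,3)=28 g(9,5)=20 g(9,7)=7 g(9,9)=1
t=10: g(10,-10)=1 g(10,-8)=8 g(10,-6)=27 g(10,-4)=48 g(10,-2)=42 g(10,2)=42 g(10,4)=48 g(10,6)=27 g(10,8)=8 g(10,10)=1
t=11: g(11,-11)=1 g(11,-9)=9 g(11,-7)=35 g(11,-5)=75 g(11,-3)=90 g(11,-1)=42 g(11,1)=42 g(11,3)=90 g(11,5)=75 g(11,7)=35 g(11,9)=9 g(11,11)=1
t=12: g(12,-12)=1 g(12,-10)=10 g(12,-8)=44 g(12,-6)=110 g(12,-4)=165 g(12,-2)=132 g(12,2)=132 g(12,4)=165 g(12,6)=110 g(12,8)=44 g(12,10)=10 g(12,12)=1
t=13: g(13,-13)=1 g(13,-11)=11 g(13,-9)=54 g(13,-7)=154 g(13,-5)=275 g(13,-3)=297 g(13,-1)=132 g(13,1)=132 g(13,3)=297 g(13,5)=275 g(13,7)=154 g(13,9)=54 g(13,11)=11 g(13,13)=1
t=14: g(14,-14)=1 g(14,-12)=12 g(14,-10)=65 g(14,-8)=208 g(14,-6)=429 g(14,-4)=572 g(14,-2)=429 g(14,2)=429 g(14,4)=572 g(14,6)=429 g(14,8)=208 g(14,10)=65 g(14,12)=12 g(14,14)=1
t=15: g(15,-15)=1 g(15,-13)=13 g(15,-11)=77 g(15,-9)=273 g(15,-7)=637 g(15,-5)=1001 g(15,-3)=1001 g(15,-1)=429 g(15,1)=429 g(15,3)=1001 g(15,5)=1001 g(15,7)=637 g(15,9)=273 g(15,11)=77 g(15,13)=13 g(15,15)=1
t=16: g(16,-16)=1 g(16,-14)=14 g(16,-12)=90 g(16,-10)=350 g(16,-8)=910 g(16,-6)=1638 g(16,-4)=2002 g(16,-2)=1430 g(16,2)=1430 g(16,4)=2002 g(16,6)=1638 g(16,8)=910 g(16,10)=350 g(16,12)=90 g(16,14)=14 g(16,16)=1
t=17: g(17,-17)=1 g(17,-15)=15 g(17,-13)=104 g(17,-11)=440 g(17,-9)=1260 g(17,-7)=2548 g(17,-5)=3640 g(17,-3)=3432 g(17,-1)=1430 g(17,1)=1430 g(17,3)=3432 g(17,5)=3640 g(17,7)=2548 g(17,9)=1260 g(17,11)=440 g(17,13)=104 g(17,15)=15 g(17,17)=1
t=18: g(18,-18)=1 g(18,-16)=16 g(18,-14)=119 g(18,-12)=544 g(18,-10)=1700 g(18,-8)=3808 g(18,-6)=6188 g(18,-4)=7072 g(18,-2)=4862 g(18,2)=4862 g(18,4)=7072 g(18,6)=6188 g(18,8)=3808 g(18,10)=1700 g(18,12)=544 g(18,14)=119 g(18,16)=16 g(18,18)=1
t=19: g(19,-19)=1 g(19,-17)=17 g(19,-15)=135 g(19,-13)=663 g(19,-11)=2244 g(19,-9)=5508 g(19,-7)=9996 g(19,-5)=13260 g(19,-3)=11934 g(19,-1)=4862 g(19,1)=4862 g(19,3)=11934 g(19,5)=13260 g(19,7)=9996 g(19,9)=5508 g(19,11)=2244 g(19,13)=663 g(19,15)=135 g(19,17)=17 g(19,19)=1
t=20: g(20,-20)=1 g(20,-18)=18 g(20,-16)=152 g(20,-14)=798 g(20,-12)=2907 g(20,-10)=7752 g(20,-8)=15504 g(20,-6)=23256 g(20,-4)=25194 g(20,-2)=16796 g(20,2)=16796 g(20,4)=25194 g(20,6)=23256 g(20,8)=15504 g(20,10)=7752 g(20,12)=2907 g(20,14)=798 g(20,16)=152 g(20,18)=18 g(20,20)=1
t=21: g(21,-21)=1 g(21,-19)=19 g(21,-17)=170 g(21,-15)=950 g(21,-13)=3705 g(21,-11)=10659 g(21,-9)=23256 g(21,-7)=38760 g(21,-5)=48450 g(21,-3)=41990 g(21,-1)=16796 g(21,1)=16796 g(21,3)=41990 g(21,5)=48450 g(21,7)=38760 g(21,9)=23256 g(21,11)=10659 g(21,13)=3705 g(21,15)=950 g(21,17)=170 g(21,19)=19 g(21,21)=1
t=22: g(22,-22)=1 g(22,-20)=20 g(22,-18)=189 g(22,-16)=1120 g(22,-14)=4655 g(22,-12)=14364 g(22,-10)=33915 g(22,-8)=62016 g(22,-6)=87210 g(22,-4)=90440 g(22,-2)=58786 g(22,2)=58786 g(22,4)=90440 g(22,6)=87210 g(22,8)=62016 g(22,10)=33915 g(22,12)=14364 g(22,14)=4655 g(22,16)=1120 g(22,18)=189 g(22,20)=20 g(22,22)=1
t=23: g(23,-23)=1 g(23,-21)=21 g(23,-19)=209 g(23,-17)=1309 g(23,-15)=5775 g(23,-13)=19019 g(23,-11)=48279 g(23,-9)=95931 g(23,-7)=149226 g(23,-5)=177650 g(23,-3)=149226 g(23,-1)=58786 g(23,1)=58786 g(23,3)=149226 g(23,5)=177650 g(23,7)=149226 g(23,9)=95931 g(23,11)=48279 g(23,13)=19019 g(23,15)=5775 g(23,17)=1309 g(23,19)=209 g(23,21)=21 g(23,23)=1
t=24: g(24,-24)=1 g(24,-22)=22 g(24,-20)=230 g(24,-18)=1518 g(24,-16)=7084 g(24,-14)=24794 g(24,-12)=67298 g(24,-10)=144210 g(24,-8)=245157 g(24,-6)=326876 g(24,-4)=326876 g(24,-2)=208012 g(24,2)=208012 g(24,4)=326876 g(24,6)=326876 g(24,8)=245157 g(24,10)=144210 g(24,12)=67298 g(24,14)=24794 g(24,16)=7084 g(24,18)=1518 g(24,20)=230 g(24,22)=22 g(24,24)=1
t=25: g(25,-25)=1 g(25,-23)=23 g(25,-21)=252 g(25,-19)=1748 g(25,-17)=8602 g(25,-15)=31878 g(25,-13)=92092 g(25,-11)=211508 g(25,-9)=389367 g(25,-7)=572033 g(25,-5)=653752 g(25,-3)=534888 g(25,-1)=208012 g(25,1)=208012 g(25,3)=534888 g(25,5)=653752 g(25,7)=572033 g(25,9)=389367 g(25,11)=211508 g(25,13)=92092 g(25,15)=31878 g(25,17)=8602 g(25,19)=1748 g(25,21)=252 g(25,23)=23 g(25,25)=1
t=26: g(26,-26)=1 g(26,-24)=24 g(26,-22)=275 g(26,-20)=2000 g(26,-18)=10350 g(26,-16)=40480 g(26,-14)=123970 g(26,-12)=303600 g(26,-10)=600875 g(26,-8)=961400 g(26,-6)=1225785 g(26,-4)=1188640 g(26,-2)=742900 g(26,2)=742900 g(26,4)=1188640 g(26,6)=1225785 g(26,8)=961400 g(26,10)=600875 g(26,12)=303600 g(26,14)=123970 g(26,16)=40480 g(26,18)=10350 g(26,20)=2000 g(26,22)=275 g(26,24)=24 g(26,26)=1
t=27: g(27,-27)=1 g(27,-25)=25 g(27,-23)=299 g(27,-21)=2275 g(27,-19)=12350 g(27,-17)=50830 g(27,-15)=164450 g(27,-13)=427570 g(27,-11)=904475 g(27,-9)=1562275 g(27,-7)=2187185 g(27,-5)=2414425 g(27,-3)=1931540 g(27,-1)=742900 g(27,1)=742900 g(27,3)=1931540 g(27,5)=2414425 g(27,7)=2187185 g(27,9)=1562275 g(27,11)=904475 g(27,13)=427570 g(27,15)=164450 g(27,17)=50830 g(27,19)=12350 g(27,21)=2275 g(27,23)=299 g(27,25)=25 g(27,27)=1
t=28: g(28,-28)=1 g(28,-26)=26 g(28,-24)=324 g(28,-22)=2574 g(28,-20)=14625 g(28,-18)=63180 g(28,-16)=215280 g(28,-14)=592020 g(28,-12)=1332045 g(28,-10)=2466750 g(28,-8)=3749460 g(28,-6)=4601610 g(28,-4)=4345965 g(28,-2)=2674440 g(28,2)=2674440 g(28,4)=4345965 g(28,6)=4601610 g(28,8)=3749460 g(28,10)=2466750 g(28,12)=1332045 g(28,14)=592020 g(28,16)=215280 g(28,18)=63180 g(28,20)=14625 g(28,22)=2574 g(28,24)=324 g(28,26)=26 g(28,28)=1
t=29: g(29,-29)=1 g(29,-27)=27 g(29,-25)=350 g(29,-23)=2898 g(29,-21)=17199 g(29,-19)=77805 g(29,-17)=278460 g(29,-15)=807300 g(29,-13)=1924065 g(29,-11)=3798795 g(29,-9)=6216210 g(29,-7)=8351070 g(29,-5)=8947575 g(29,-3)=7020405 g(29,-1)=2674440 g(29,1)=2674440 g(29,3)=7020405 g(29,5)=8947575 g(29,7)=8351070 g(29,9)=6216210 g(29,11)=3798795 g(29,13)=1924065 g(29,15)=807300 g(29,17)=278460 g(29,19)=77805 g(29,21)=17199 g(29,23)=2898 g(29,25)=350 g(29,27)=27 g(29,29)=1
Paths never hitting 0: Σ_s g(29,s) = 80233200
Paths hitting 0: 2^29 - 80233200 = 456637712
P = 456637712/536870912 = 28539857/33554432

Answer: 28539857/33554432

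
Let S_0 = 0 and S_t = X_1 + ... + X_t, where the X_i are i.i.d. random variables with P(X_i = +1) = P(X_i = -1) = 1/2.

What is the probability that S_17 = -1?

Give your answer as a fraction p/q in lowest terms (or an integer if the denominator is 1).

Answer: 12155/65536

Derivation:
To reach position -1 after 17 steps: need 8 steps of +1 and 9 of -1.
Favorable paths: C(17,8) = 24310
Total paths: 2^17 = 131072
P = 24310/131072 = 12155/65536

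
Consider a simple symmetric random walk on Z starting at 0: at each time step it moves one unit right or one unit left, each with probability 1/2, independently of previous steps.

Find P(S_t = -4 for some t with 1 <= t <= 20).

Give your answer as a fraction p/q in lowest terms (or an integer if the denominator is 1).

Answer: 200965/524288

Derivation:
Count via complement. Let g(t,s) = #length-t paths at position s with S_1..S_t all ≠ -4.
g(t,s) = g(t-1,s-1) + g(t-1,s+1) for s ≠ -4; g(t,-4) = 0.
t=0: g(0,0)=1
t=1: g(1,-1)=1 g(1,1)=1
t=2: g(2,-2)=1 g(2,0)=2 g(2,2)=1
t=3: g(3,-3)=1 g(3,-1)=3 g(3,1)=3 g(3,3)=1
t=4: g(4,-2)=4 g(4,0)=6 g(4,2)=4 g(4,4)=1
t=5: g(5,-3)=4 g(5,-1)=10 g(5,1)=10 g(5,3)=5 g(5,5)=1
t=6: g(6,-2)=14 g(6,0)=20 g(6,2)=15 g(6,4)=6 g(6,6)=1
t=7: g(7,-3)=14 g(7,-1)=34 g(7,1)=35 g(7,3)=21 g(7,5)=7 g(7,7)=1
t=8: g(8,-2)=48 g(8,0)=69 g(8,2)=56 g(8,4)=28 g(8,6)=8 g(8,8)=1
t=9: g(9,-3)=48 g(9,-1)=117 g(9,1)=125 g(9,3)=84 g(9,5)=36 g(9,7)=9 g(9,9)=1
t=10: g(10,-2)=165 g(10,0)=242 g(10,2)=209 g(10,4)=120 g(10,6)=45 g(10,8)=10 g(10,10)=1
t=11: g(11,-3)=165 g(11,-1)=407 g(11,1)=451 g(11,3)=329 g(11,5)=165 g(11,7)=55 g(11,9)=11 g(11,11)=1
t=12: g(12,-2)=572 g(12,0)=858 g(12,2)=780 g(12,4)=494 g(12,6)=220 g(12,8)=66 g(12,10)=12 g(12,12)=1
t=13: g(13,-3)=572 g(13,-1)=1430 g(13,1)=1638 g(13,3)=1274 g(13,5)=714 g(13,7)=286 g(13,9)=78 g(13,11)=13 g(13,13)=1
t=14: g(14,-2)=2002 g(14,0)=3068 g(14,2)=2912 g(14,4)=1988 g(14,6)=1000 g(14,8)=364 g(14,10)=91 g(14,12)=14 g(14,14)=1
t=15: g(15,-3)=2002 g(15,-1)=5070 g(15,1)=5980 g(15,3)=4900 g(15,5)=2988 g(15,7)=1364 g(15,9)=455 g(15,11)=105 g(15,13)=15 g(15,15)=1
t=16: g(16,-2)=7072 g(16,0)=11050 g(16,2)=10880 g(16,4)=7888 g(16,6)=4352 g(16,8)=1819 g(16,10)=560 g(16,12)=120 g(16,14)=16 g(16,16)=1
t=17: g(17,-3)=7072 g(17,-1)=18122 g(17,1)=21930 g(17,3)=18768 g(17,5)=12240 g(17,7)=6171 g(17,9)=2379 g(17,11)=680 g(17,13)=136 g(17,15)=17 g(17,17)=1
t=18: g(18,-2)=25194 g(18,0)=40052 g(18,2)=40698 g(18,4)=31008 g(18,6)=18411 g(18,8)=8550 g(18,10)=3059 g(18,12)=816 g(18,14)=153 g(18,16)=18 g(18,18)=1
t=19: g(19,-3)=25194 g(19,-1)=65246 g(19,1)=80750 g(19,3)=71706 g(19,5)=49419 g(19,7)=26961 g(19,9)=11609 g(19,11)=3875 g(19,13)=969 g(19,15)=171 g(19,17)=19 g(19,19)=1
t=20: g(20,-2)=90440 g(20,0)=145996 g(20,2)=152456 g(20,4)=121125 g(20,6)=76380 g(20,8)=38570 g(20,10)=15484 g(20,12)=4844 g(20,14)=1140 g(20,16)=190 g(20,18)=20 g(20,20)=1
Paths never hitting -4: Σ_s g(20,s) = 646646
Paths hitting -4: 2^20 - 646646 = 401930
P = 401930/1048576 = 200965/524288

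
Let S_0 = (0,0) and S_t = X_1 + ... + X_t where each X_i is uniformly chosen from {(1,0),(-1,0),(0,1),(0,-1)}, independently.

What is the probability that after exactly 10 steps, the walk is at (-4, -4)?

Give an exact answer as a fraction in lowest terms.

Answer: 315/131072

Derivation:
Let h be the number of horizontal steps (so 10-h are vertical). To end at (-4,-4) need (h-4)/2 right-steps and ((10-h)-4)/2 up-steps.
Sum over h with 4 ≤ h ≤ 6, h ≡ 0 (mod 2), 10-h ≡ 0 (mod 2):
h=4: C(10,4)·C(4,0)·C(6,1) = 210·1·6 = 1260
h=6: C(10,6)·C(6,1)·C(4,0) = 210·6·1 = 1260
Total favorable: 2520
Total paths: 4^10 = 1048576
P = 2520/1048576 = 315/131072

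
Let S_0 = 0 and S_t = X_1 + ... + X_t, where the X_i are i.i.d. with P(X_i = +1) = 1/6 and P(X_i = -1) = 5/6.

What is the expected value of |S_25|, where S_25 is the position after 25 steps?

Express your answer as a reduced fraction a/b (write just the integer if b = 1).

S_25 takes values m ≡ 1 (mod 2) with |m| ≤ 25; P(S_25=m) = C(25,(25+m)/2) · (1/6)^((25+m)/2) · (5/6)^((25-m)/2).
Distribution: P(S=-25)=298023223876953125/28430288029929701376, P(S=-23)=1490116119384765625/28430288029929701376, P(S=-21)=298023223876953125/2369190669160808448, P(S=-19)=1370906829833984375/7107572007482425344, P(S=-17)=3015995025634765625/14215144014964850688, P(S=-15)=844478607177734375/4738381338321616896, P(S=-13)=844478607177734375/7107572007482425344, P(S=-11)=458431243896484375/7107572007482425344, P(S=-9)=91686248779296875/3158920892214411264, P(S=-7)=311733245849609375/28430288029929701376, P(S=-5)=12469329833984375/3553786003741212672, P(S=-3)=1133575439453125/1184595334580404224, P(S=-1)=1587005615234375/7107572007482425344, P(S=1)=317401123046875/7107572007482425344, P(S=3)=9068603515625/1184595334580404224, P(S=5)=3990185546875/3553786003741212672, P(S=7)=3990185546875/28430288029929701376, P(S=9)=46943359375/3158920892214411264, P(S=11)=9388671875/7107572007482425344, P(S=13)=691796875/7107572007482425344, P(S=15)=27671875/4738381338321616896, P(S=17)=3953125/14215144014964850688, P(S=19)=71875/7107572007482425344, P(S=21)=625/2369190669160808448, P(S=23)=125/28430288029929701376, P(S=25)=1/28430288029929701376
E[|S_25|] = Σ_m |m|·P(S_25=m) = 19743431771072038975/1184595334580404224

Answer: 19743431771072038975/1184595334580404224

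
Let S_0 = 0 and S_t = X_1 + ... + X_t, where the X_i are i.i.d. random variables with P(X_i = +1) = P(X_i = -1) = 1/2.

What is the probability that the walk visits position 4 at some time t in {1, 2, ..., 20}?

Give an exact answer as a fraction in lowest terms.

Count via complement. Let g(t,s) = #length-t paths at position s with S_1..S_t all ≠ 4.
g(t,s) = g(t-1,s-1) + g(t-1,s+1) for s ≠ 4; g(t,4) = 0.
t=0: g(0,0)=1
t=1: g(1,-1)=1 g(1,1)=1
t=2: g(2,-2)=1 g(2,0)=2 g(2,2)=1
t=3: g(3,-3)=1 g(3,-1)=3 g(3,1)=3 g(3,3)=1
t=4: g(4,-4)=1 g(4,-2)=4 g(4,0)=6 g(4,2)=4
t=5: g(5,-5)=1 g(5,-3)=5 g(5,-1)=10 g(5,1)=10 g(5,3)=4
t=6: g(6,-6)=1 g(6,-4)=6 g(6,-2)=15 g(6,0)=20 g(6,2)=14
t=7: g(7,-7)=1 g(7,-5)=7 g(7,-3)=21 g(7,-1)=35 g(7,1)=34 g(7,3)=14
t=8: g(8,-8)=1 g(8,-6)=8 g(8,-4)=28 g(8,-2)=56 g(8,0)=69 g(8,2)=48
t=9: g(9,-9)=1 g(9,-7)=9 g(9,-5)=36 g(9,-3)=84 g(9,-1)=125 g(9,1)=117 g(9,3)=48
t=10: g(10,-10)=1 g(10,-8)=10 g(10,-6)=45 g(10,-4)=120 g(10,-2)=209 g(10,0)=242 g(10,2)=165
t=11: g(11,-11)=1 g(11,-9)=11 g(11,-7)=55 g(11,-5)=165 g(11,-3)=329 g(11,-1)=451 g(11,1)=407 g(11,3)=165
t=12: g(12,-12)=1 g(12,-10)=12 g(12,-8)=66 g(12,-6)=220 g(12,-4)=494 g(12,-2)=780 g(12,0)=858 g(12,2)=572
t=13: g(13,-13)=1 g(13,-11)=13 g(13,-9)=78 g(13,-7)=286 g(13,-5)=714 g(13,-3)=1274 g(13,-1)=1638 g(13,1)=1430 g(13,3)=572
t=14: g(14,-14)=1 g(14,-12)=14 g(14,-10)=91 g(14,-8)=364 g(14,-6)=1000 g(14,-4)=1988 g(14,-2)=2912 g(14,0)=3068 g(14,2)=2002
t=15: g(15,-15)=1 g(15,-13)=15 g(15,-11)=105 g(15,-9)=455 g(15,-7)=1364 g(15,-5)=2988 g(15,-3)=4900 g(15,-1)=5980 g(15,1)=5070 g(15,3)=2002
t=16: g(16,-16)=1 g(16,-14)=16 g(16,-12)=120 g(16,-10)=560 g(16,-8)=1819 g(16,-6)=4352 g(16,-4)=7888 g(16,-2)=10880 g(16,0)=11050 g(16,2)=7072
t=17: g(17,-17)=1 g(17,-15)=17 g(17,-13)=136 g(17,-11)=680 g(17,-9)=2379 g(17,-7)=6171 g(17,-5)=12240 g(17,-3)=18768 g(17,-1)=21930 g(17,1)=18122 g(17,3)=7072
t=18: g(18,-18)=1 g(18,-16)=18 g(18,-14)=153 g(18,-12)=816 g(18,-10)=3059 g(18,-8)=8550 g(18,-6)=18411 g(18,-4)=31008 g(18,-2)=40698 g(18,0)=40052 g(18,2)=25194
t=19: g(19,-19)=1 g(19,-17)=19 g(19,-15)=171 g(19,-13)=969 g(19,-11)=3875 g(19,-9)=11609 g(19,-7)=26961 g(19,-5)=49419 g(19,-3)=71706 g(19,-1)=80750 g(19,1)=65246 g(19,3)=25194
t=20: g(20,-20)=1 g(20,-18)=20 g(20,-16)=190 g(20,-14)=1140 g(20,-12)=4844 g(20,-10)=15484 g(20,-8)=38570 g(20,-6)=76380 g(20,-4)=121125 g(20,-2)=152456 g(20,0)=145996 g(20,2)=90440
Paths never hitting 4: Σ_s g(20,s) = 646646
Paths hitting 4: 2^20 - 646646 = 401930
P = 401930/1048576 = 200965/524288

Answer: 200965/524288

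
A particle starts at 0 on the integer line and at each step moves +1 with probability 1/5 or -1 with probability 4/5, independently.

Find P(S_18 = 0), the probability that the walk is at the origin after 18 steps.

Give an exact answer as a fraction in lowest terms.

Answer: 2549088256/762939453125

Derivation:
To be at 0 after 18 steps: need exactly 9 steps of +1 and 9 of -1.
Number of such sequences: C(18,9) = 48620
Each has probability (1/5)^9 · (4/5)^9 = 262144/3814697265625
P = 48620 · 262144/3814697265625 = 2549088256/762939453125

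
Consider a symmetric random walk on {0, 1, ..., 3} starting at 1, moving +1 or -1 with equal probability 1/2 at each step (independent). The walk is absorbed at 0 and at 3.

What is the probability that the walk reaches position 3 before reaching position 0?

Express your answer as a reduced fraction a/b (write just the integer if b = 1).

Answer: 1/3

Derivation:
Symmetric walk (p = 1/2): the harmonic-function argument gives P(hit 3 before 0 | start at 1) = a/N.
P = 1/3 = 1/3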